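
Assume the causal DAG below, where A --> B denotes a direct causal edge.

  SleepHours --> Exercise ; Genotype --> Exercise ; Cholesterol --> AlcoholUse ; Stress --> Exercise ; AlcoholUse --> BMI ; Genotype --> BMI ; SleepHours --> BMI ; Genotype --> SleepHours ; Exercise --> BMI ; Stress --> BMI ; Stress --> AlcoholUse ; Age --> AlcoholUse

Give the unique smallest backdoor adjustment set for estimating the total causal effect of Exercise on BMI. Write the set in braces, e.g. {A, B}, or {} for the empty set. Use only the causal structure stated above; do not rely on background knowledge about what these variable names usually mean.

{Genotype, SleepHours, Stress}

Variables eligible for adjustment (non-descendants of Exercise, excluding Exercise and BMI): {Age, AlcoholUse, Cholesterol, Genotype, SleepHours, Stress}.
Backdoor paths from Exercise to BMI:
  P1: Exercise <- Stress -> AlcoholUse -> BMI
  P2: Exercise <- Stress -> BMI
  P3: Exercise <- Genotype -> SleepHours -> BMI
  P4: Exercise <- Genotype -> BMI
  P5: Exercise <- SleepHours <- Genotype -> BMI
  P6: Exercise <- SleepHours -> BMI
The empty set is not sufficient: P1 (Exercise <- Stress -> AlcoholUse -> BMI) has no collider blocking it and no conditioned non-collider, so it is open.
Try {Genotype, SleepHours, Stress}:
  P1: blocked at fork node Stress ∈ conditioning set.
  P2: blocked at fork node Stress ∈ conditioning set.
  P3: blocked at fork node Genotype ∈ conditioning set.
  P4: blocked at fork node Genotype ∈ conditioning set.
  P5: blocked at chain node SleepHours ∈ conditioning set.
  P6: blocked at fork node SleepHours ∈ conditioning set.
{Genotype, SleepHours, Stress} contains no descendant of Exercise and blocks every backdoor path.
Every element of {Genotype, SleepHours, Stress} is needed (dropping Genotype leaves P4 open; dropping SleepHours leaves P6 open; dropping Stress leaves P1 open), so no proper subset is valid.
Among all size-3 subsets of the eligible variables, only {Genotype, SleepHours, Stress} blocks every backdoor path, so it is the unique smallest valid adjustment set.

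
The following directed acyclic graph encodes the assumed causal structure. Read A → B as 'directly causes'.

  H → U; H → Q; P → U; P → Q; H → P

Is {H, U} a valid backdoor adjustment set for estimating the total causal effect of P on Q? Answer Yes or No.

No

Backdoor paths from P to Q (paths whose first edge points into P):
  P1: P <- H -> Q
Condition 1 (no descendant of P in the set): FAILS — U is a descendant of P.
Condition 2 (every backdoor path blocked by {H, U}):
  P1: blocked at fork node H ∈ conditioning set.
{H, U} does not satisfy the backdoor criterion.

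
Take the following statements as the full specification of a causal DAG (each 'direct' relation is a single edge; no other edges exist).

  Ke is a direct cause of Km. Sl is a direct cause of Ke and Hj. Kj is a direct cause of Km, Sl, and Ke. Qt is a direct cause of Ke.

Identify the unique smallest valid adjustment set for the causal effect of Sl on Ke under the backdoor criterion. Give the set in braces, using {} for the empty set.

Variables eligible for adjustment (non-descendants of Sl, excluding Sl and Ke): {Kj, Qt}.
Backdoor paths from Sl to Ke:
  P1: Sl <- Kj -> Ke
  P2: Sl <- Kj -> Km <- Ke
The empty set is not sufficient: P1 (Sl <- Kj -> Ke) has no collider blocking it and no conditioned non-collider, so it is open.
Try {Kj}:
  P1: blocked at fork node Kj ∈ conditioning set.
  P2: blocked at fork node Kj ∈ conditioning set.
{Kj} contains no descendant of Sl and blocks every backdoor path.
No other singleton works — e.g. {Qt} leaves P1 open — so {Kj} is the unique smallest valid adjustment set.

{Kj}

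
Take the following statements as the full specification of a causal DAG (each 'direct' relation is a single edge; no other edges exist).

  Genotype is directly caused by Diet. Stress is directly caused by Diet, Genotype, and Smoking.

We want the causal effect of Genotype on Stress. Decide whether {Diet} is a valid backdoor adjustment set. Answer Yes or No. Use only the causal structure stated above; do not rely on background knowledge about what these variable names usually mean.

Backdoor paths from Genotype to Stress (paths whose first edge points into Genotype):
  P1: Genotype <- Diet -> Stress
Condition 1 (no descendant of Genotype in the set): holds — descendants of Genotype are {Stress}; none are in {Diet}.
Condition 2 (every backdoor path blocked by {Diet}):
  P1: blocked at fork node Diet ∈ conditioning set.
{Diet} satisfies the backdoor criterion.

Yes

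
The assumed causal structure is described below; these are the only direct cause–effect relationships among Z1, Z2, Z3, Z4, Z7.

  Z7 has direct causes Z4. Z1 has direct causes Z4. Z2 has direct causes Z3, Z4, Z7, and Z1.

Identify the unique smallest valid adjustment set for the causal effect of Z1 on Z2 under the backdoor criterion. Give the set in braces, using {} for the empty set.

Variables eligible for adjustment (non-descendants of Z1, excluding Z1 and Z2): {Z3, Z4, Z7}.
Backdoor paths from Z1 to Z2:
  P1: Z1 <- Z4 -> Z7 -> Z2
  P2: Z1 <- Z4 -> Z2
The empty set is not sufficient: P1 (Z1 <- Z4 -> Z7 -> Z2) has no collider blocking it and no conditioned non-collider, so it is open.
Try {Z4}:
  P1: blocked at fork node Z4 ∈ conditioning set.
  P2: blocked at fork node Z4 ∈ conditioning set.
{Z4} contains no descendant of Z1 and blocks every backdoor path.
No other singleton works — e.g. {Z7} leaves P2 open — so {Z4} is the unique smallest valid adjustment set.

{Z4}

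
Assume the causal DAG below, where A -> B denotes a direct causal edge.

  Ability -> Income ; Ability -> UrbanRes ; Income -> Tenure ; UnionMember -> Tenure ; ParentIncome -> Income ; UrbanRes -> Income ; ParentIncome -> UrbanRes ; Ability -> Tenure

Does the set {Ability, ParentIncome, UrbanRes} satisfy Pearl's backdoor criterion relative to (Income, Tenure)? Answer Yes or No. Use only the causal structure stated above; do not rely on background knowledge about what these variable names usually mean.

Yes

Backdoor paths from Income to Tenure (paths whose first edge points into Income):
  P1: Income <- ParentIncome -> UrbanRes <- Ability -> Tenure
  P2: Income <- Ability -> Tenure
  P3: Income <- UrbanRes <- Ability -> Tenure
Condition 1 (no descendant of Income in the set): holds — descendants of Income are {Tenure}; none are in {Ability, ParentIncome, UrbanRes}.
Condition 2 (every backdoor path blocked by {Ability, ParentIncome, UrbanRes}):
  P1: blocked at fork node ParentIncome ∈ conditioning set.
  P2: blocked at fork node Ability ∈ conditioning set.
  P3: blocked at chain node UrbanRes ∈ conditioning set.
{Ability, ParentIncome, UrbanRes} satisfies the backdoor criterion.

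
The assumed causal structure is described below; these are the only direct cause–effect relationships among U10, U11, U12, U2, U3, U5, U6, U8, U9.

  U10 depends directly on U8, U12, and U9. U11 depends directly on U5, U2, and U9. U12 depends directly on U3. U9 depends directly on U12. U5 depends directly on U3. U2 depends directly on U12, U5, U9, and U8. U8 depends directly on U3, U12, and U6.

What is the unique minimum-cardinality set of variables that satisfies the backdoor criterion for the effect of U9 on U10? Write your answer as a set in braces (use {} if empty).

Variables eligible for adjustment (non-descendants of U9, excluding U9 and U10): {U12, U3, U5, U6, U8}.
Backdoor paths from U9 to U10:
  P1: U9 <- U12 <- U3 -> U8 -> U10
  P2: U9 <- U12 <- U3 -> U5 -> U2 <- U8 -> U10
  P3: U9 <- U12 <- U3 -> U5 -> U11 <- U2 <- U8 -> U10
  P4: U9 <- U12 -> U8 -> U10
  P5: U9 <- U12 -> U10
  P6: U9 <- U12 -> U2 <- U8 -> U10
  P7: U9 <- U12 -> U2 <- U5 <- U3 -> U8 -> U10
  P8: U9 <- U12 -> U2 -> U11 <- U5 <- U3 -> U8 -> U10
The empty set is not sufficient: P1 (U9 <- U12 <- U3 -> U8 -> U10) has no collider blocking it and no conditioned non-collider, so it is open.
Try {U12}:
  P1: blocked at chain node U12 ∈ conditioning set.
  P2: blocked at chain node U12 ∈ conditioning set.
  P3: blocked at chain node U12 ∈ conditioning set.
  P4: blocked at fork node U12 ∈ conditioning set.
  P5: blocked at fork node U12 ∈ conditioning set.
  P6: blocked at fork node U12 ∈ conditioning set.
  P7: blocked at fork node U12 ∈ conditioning set.
  P8: blocked at fork node U12 ∈ conditioning set.
{U12} contains no descendant of U9 and blocks every backdoor path.
No other singleton works — e.g. {U3} leaves P4 open — so {U12} is the unique smallest valid adjustment set.

{U12}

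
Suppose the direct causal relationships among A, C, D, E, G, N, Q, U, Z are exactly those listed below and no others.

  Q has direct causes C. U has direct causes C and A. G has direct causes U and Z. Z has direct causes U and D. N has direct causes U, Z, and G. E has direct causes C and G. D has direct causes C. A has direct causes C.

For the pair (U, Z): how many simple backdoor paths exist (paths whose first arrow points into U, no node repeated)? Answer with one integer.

A backdoor path from U to Z is any simple undirected path whose first edge points into U (i.e. leaves U via a parent).
Parents of U: {A, C}.
Enumerating:
  P1: U <- C -> D -> Z
  P2: U <- C -> E <- G <- Z
  P3: U <- C -> E <- G -> N <- Z
  P4: U <- A <- C -> D -> Z
  P5: U <- A <- C -> E <- G <- Z
  P6: U <- A <- C -> E <- G -> N <- Z
That exhausts the simple backdoor paths. Count: 6.

6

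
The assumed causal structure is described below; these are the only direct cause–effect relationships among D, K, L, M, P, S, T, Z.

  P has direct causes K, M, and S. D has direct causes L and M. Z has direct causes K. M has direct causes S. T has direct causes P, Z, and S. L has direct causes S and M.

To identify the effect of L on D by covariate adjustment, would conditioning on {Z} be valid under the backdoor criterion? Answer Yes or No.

No

Backdoor paths from L to D (paths whose first edge points into L):
  P1: L <- S -> M -> D
  P2: L <- S -> P <- M -> D
  P3: L <- S -> T <- P <- M -> D
  P4: L <- S -> T <- Z <- K -> P <- M -> D
  P5: L <- M -> D
Condition 1 (no descendant of L in the set): holds — descendants of L are {D}; none are in {Z}.
Condition 2 (every backdoor path blocked by {Z}):
  P1: open — no interior node is in the conditioning set.
  P2: blocked at collider P (neither it nor any descendant is in the conditioning set).
  P3: blocked at collider T (neither it nor any descendant is in the conditioning set).
  P4: blocked at collider T (neither it nor any descendant is in the conditioning set).
  P5: open — no interior node is in the conditioning set.
{Z} does not satisfy the backdoor criterion.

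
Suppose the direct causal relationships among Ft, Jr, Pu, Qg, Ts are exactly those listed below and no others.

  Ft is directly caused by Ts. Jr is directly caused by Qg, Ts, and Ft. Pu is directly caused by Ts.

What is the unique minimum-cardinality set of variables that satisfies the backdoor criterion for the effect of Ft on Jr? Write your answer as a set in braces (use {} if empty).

{Ts}

Variables eligible for adjustment (non-descendants of Ft, excluding Ft and Jr): {Pu, Qg, Ts}.
Backdoor paths from Ft to Jr:
  P1: Ft <- Ts -> Jr
The empty set is not sufficient: P1 (Ft <- Ts -> Jr) has no collider blocking it and no conditioned non-collider, so it is open.
Try {Ts}:
  P1: blocked at fork node Ts ∈ conditioning set.
{Ts} contains no descendant of Ft and blocks every backdoor path.
No other singleton works — e.g. {Qg} leaves P1 open — so {Ts} is the unique smallest valid adjustment set.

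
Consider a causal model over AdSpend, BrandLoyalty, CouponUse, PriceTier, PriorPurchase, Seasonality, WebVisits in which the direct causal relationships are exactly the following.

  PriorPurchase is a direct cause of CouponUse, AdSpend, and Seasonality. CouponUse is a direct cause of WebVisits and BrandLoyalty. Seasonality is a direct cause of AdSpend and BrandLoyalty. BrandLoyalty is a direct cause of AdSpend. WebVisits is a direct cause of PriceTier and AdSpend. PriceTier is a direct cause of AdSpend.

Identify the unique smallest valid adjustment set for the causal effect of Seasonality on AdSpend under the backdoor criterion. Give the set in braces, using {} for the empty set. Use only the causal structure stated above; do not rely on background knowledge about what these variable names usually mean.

Variables eligible for adjustment (non-descendants of Seasonality, excluding Seasonality and AdSpend): {CouponUse, PriceTier, PriorPurchase, WebVisits}.
Backdoor paths from Seasonality to AdSpend:
  P1: Seasonality <- PriorPurchase -> CouponUse -> WebVisits -> PriceTier -> AdSpend
  P2: Seasonality <- PriorPurchase -> CouponUse -> WebVisits -> AdSpend
  P3: Seasonality <- PriorPurchase -> CouponUse -> BrandLoyalty -> AdSpend
  P4: Seasonality <- PriorPurchase -> AdSpend
The empty set is not sufficient: P1 (Seasonality <- PriorPurchase -> CouponUse -> WebVisits -> PriceTier -> AdSpend) has no collider blocking it and no conditioned non-collider, so it is open.
Try {PriorPurchase}:
  P1: blocked at fork node PriorPurchase ∈ conditioning set.
  P2: blocked at fork node PriorPurchase ∈ conditioning set.
  P3: blocked at fork node PriorPurchase ∈ conditioning set.
  P4: blocked at fork node PriorPurchase ∈ conditioning set.
{PriorPurchase} contains no descendant of Seasonality and blocks every backdoor path.
No other singleton works — e.g. {CouponUse} leaves P4 open — so {PriorPurchase} is the unique smallest valid adjustment set.

{PriorPurchase}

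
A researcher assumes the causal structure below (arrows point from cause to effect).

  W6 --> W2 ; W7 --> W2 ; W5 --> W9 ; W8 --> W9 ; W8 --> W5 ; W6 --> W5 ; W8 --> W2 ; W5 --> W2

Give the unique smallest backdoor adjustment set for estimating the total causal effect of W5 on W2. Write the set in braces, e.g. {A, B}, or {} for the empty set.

{W6, W8}

Variables eligible for adjustment (non-descendants of W5, excluding W5 and W2): {W6, W7, W8}.
Backdoor paths from W5 to W2:
  P1: W5 <- W6 -> W2
  P2: W5 <- W8 -> W2
The empty set is not sufficient: P1 (W5 <- W6 -> W2) has no collider blocking it and no conditioned non-collider, so it is open.
Try {W6, W8}:
  P1: blocked at fork node W6 ∈ conditioning set.
  P2: blocked at fork node W8 ∈ conditioning set.
{W6, W8} contains no descendant of W5 and blocks every backdoor path.
Every element of {W6, W8} is needed (dropping W6 leaves P1 open; dropping W8 leaves P2 open), so no proper subset is valid.
Among all size-2 subsets of the eligible variables, only {W6, W8} blocks every backdoor path, so it is the unique smallest valid adjustment set.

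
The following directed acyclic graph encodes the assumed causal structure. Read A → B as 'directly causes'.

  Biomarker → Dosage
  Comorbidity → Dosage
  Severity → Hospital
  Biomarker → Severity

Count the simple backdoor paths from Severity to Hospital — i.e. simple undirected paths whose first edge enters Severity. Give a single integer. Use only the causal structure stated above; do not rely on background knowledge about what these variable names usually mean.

A backdoor path from Severity to Hospital is any simple undirected path whose first edge points into Severity (i.e. leaves Severity via a parent).
Parents of Severity: {Biomarker}.
No simple path from any parent of Severity reaches Hospital without revisiting Severity, so there are no backdoor paths.

0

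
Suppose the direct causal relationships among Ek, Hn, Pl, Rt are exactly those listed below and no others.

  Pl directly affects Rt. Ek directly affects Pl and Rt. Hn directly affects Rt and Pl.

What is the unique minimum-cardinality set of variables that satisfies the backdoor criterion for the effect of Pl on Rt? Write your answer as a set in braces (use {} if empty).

{Ek, Hn}

Variables eligible for adjustment (non-descendants of Pl, excluding Pl and Rt): {Ek, Hn}.
Backdoor paths from Pl to Rt:
  P1: Pl <- Hn -> Rt
  P2: Pl <- Ek -> Rt
The empty set is not sufficient: P1 (Pl <- Hn -> Rt) has no collider blocking it and no conditioned non-collider, so it is open.
Try {Ek, Hn}:
  P1: blocked at fork node Hn ∈ conditioning set.
  P2: blocked at fork node Ek ∈ conditioning set.
{Ek, Hn} contains no descendant of Pl and blocks every backdoor path.
Every element of {Ek, Hn} is needed (dropping Ek leaves P2 open; dropping Hn leaves P1 open), so no proper subset is valid.
Among all size-2 subsets of the eligible variables, only {Ek, Hn} blocks every backdoor path, so it is the unique smallest valid adjustment set.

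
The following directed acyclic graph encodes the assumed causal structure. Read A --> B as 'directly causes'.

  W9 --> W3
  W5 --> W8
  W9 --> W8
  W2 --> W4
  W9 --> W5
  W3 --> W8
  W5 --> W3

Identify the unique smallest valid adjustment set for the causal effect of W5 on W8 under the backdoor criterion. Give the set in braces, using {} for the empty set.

Variables eligible for adjustment (non-descendants of W5, excluding W5 and W8): {W2, W4, W9}.
Backdoor paths from W5 to W8:
  P1: W5 <- W9 -> W3 -> W8
  P2: W5 <- W9 -> W8
The empty set is not sufficient: P1 (W5 <- W9 -> W3 -> W8) has no collider blocking it and no conditioned non-collider, so it is open.
Try {W9}:
  P1: blocked at fork node W9 ∈ conditioning set.
  P2: blocked at fork node W9 ∈ conditioning set.
{W9} contains no descendant of W5 and blocks every backdoor path.
No other singleton works — e.g. {W2} leaves P1 open — so {W9} is the unique smallest valid adjustment set.

{W9}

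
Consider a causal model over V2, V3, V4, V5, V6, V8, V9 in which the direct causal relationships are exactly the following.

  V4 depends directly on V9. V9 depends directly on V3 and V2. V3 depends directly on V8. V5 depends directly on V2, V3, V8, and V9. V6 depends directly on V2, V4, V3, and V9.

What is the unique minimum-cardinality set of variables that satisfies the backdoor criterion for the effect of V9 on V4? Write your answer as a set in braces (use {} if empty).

Variables eligible for adjustment (non-descendants of V9, excluding V9 and V4): {V2, V3, V8}.
Backdoor paths from V9 to V4:
  P1: V9 <- V2 -> V5 <- V8 -> V3 -> V6 <- V4
  P2: V9 <- V2 -> V5 <- V3 -> V6 <- V4
  P3: V9 <- V2 -> V6 <- V4
  P4: V9 <- V3 <- V8 -> V5 <- V2 -> V6 <- V4
  P5: V9 <- V3 -> V5 <- V2 -> V6 <- V4
  P6: V9 <- V3 -> V6 <- V4
Each backdoor path contains an unconditioned collider, so every path is already blocked with the empty conditioning set:
  P1: blocked at collider V5 (neither it nor any descendant is in the conditioning set).
  P2: blocked at collider V5 (neither it nor any descendant is in the conditioning set).
  P3: blocked at collider V6 (neither it nor any descendant is in the conditioning set).
  P4: blocked at collider V5 (neither it nor any descendant is in the conditioning set).
  P5: blocked at collider V5 (neither it nor any descendant is in the conditioning set).
  P6: blocked at collider V6 (neither it nor any descendant is in the conditioning set).
The empty set is therefore the unique smallest valid set.

{}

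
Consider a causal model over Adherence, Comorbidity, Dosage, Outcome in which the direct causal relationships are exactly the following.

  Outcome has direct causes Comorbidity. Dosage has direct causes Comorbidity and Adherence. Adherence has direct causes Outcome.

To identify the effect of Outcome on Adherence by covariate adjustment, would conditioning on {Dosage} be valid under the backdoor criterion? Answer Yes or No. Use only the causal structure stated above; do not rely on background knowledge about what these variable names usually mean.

Backdoor paths from Outcome to Adherence (paths whose first edge points into Outcome):
  P1: Outcome <- Comorbidity -> Dosage <- Adherence
Condition 1 (no descendant of Outcome in the set): FAILS — Dosage is a descendant of Outcome.
Condition 2 (every backdoor path blocked by {Dosage}):
  P1: open — collider(s) Dosage are conditioned on (or have a conditioned descendant) and no non-collider on the path is in the set.
{Dosage} does not satisfy the backdoor criterion.

No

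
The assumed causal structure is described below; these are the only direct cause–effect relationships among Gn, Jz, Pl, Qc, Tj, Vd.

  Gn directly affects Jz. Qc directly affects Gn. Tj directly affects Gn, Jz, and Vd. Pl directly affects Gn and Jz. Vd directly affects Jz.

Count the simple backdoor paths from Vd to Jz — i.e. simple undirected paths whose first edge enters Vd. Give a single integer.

A backdoor path from Vd to Jz is any simple undirected path whose first edge points into Vd (i.e. leaves Vd via a parent).
Parents of Vd: {Tj}.
Enumerating:
  P1: Vd <- Tj -> Gn <- Pl -> Jz
  P2: Vd <- Tj -> Gn -> Jz
  P3: Vd <- Tj -> Jz
That exhausts the simple backdoor paths. Count: 3.

3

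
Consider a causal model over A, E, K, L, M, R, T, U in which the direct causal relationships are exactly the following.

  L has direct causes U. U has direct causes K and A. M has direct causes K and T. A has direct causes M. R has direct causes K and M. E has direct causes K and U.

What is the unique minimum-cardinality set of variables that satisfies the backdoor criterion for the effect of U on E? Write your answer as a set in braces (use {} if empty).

Variables eligible for adjustment (non-descendants of U, excluding U and E): {A, K, M, R, T}.
Backdoor paths from U to E:
  P1: U <- K -> E
  P2: U <- A <- M <- K -> E
  P3: U <- A <- M -> R <- K -> E
The empty set is not sufficient: P1 (U <- K -> E) has no collider blocking it and no conditioned non-collider, so it is open.
Try {K}:
  P1: blocked at fork node K ∈ conditioning set.
  P2: blocked at fork node K ∈ conditioning set.
  P3: blocked at collider R (neither it nor any descendant is in the conditioning set).
{K} contains no descendant of U and blocks every backdoor path.
No other singleton works — e.g. {T} leaves P1 open — so {K} is the unique smallest valid adjustment set.

{K}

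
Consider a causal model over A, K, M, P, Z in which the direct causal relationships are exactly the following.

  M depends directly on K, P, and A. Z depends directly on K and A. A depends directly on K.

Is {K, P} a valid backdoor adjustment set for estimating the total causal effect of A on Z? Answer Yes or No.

Backdoor paths from A to Z (paths whose first edge points into A):
  P1: A <- K -> Z
Condition 1 (no descendant of A in the set): holds — descendants of A are {M, Z}; none are in {K, P}.
Condition 2 (every backdoor path blocked by {K, P}):
  P1: blocked at fork node K ∈ conditioning set.
{K, P} satisfies the backdoor criterion.

Yes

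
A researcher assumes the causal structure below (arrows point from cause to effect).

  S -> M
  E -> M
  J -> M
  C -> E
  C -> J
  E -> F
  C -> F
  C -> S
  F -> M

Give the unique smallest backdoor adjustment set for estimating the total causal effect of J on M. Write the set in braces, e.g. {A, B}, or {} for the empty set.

{C}

Variables eligible for adjustment (non-descendants of J, excluding J and M): {C, E, F, S}.
Backdoor paths from J to M:
  P1: J <- C -> E -> F -> M
  P2: J <- C -> E -> M
  P3: J <- C -> F <- E -> M
  P4: J <- C -> F -> M
  P5: J <- C -> S -> M
The empty set is not sufficient: P1 (J <- C -> E -> F -> M) has no collider blocking it and no conditioned non-collider, so it is open.
Try {C}:
  P1: blocked at fork node C ∈ conditioning set.
  P2: blocked at fork node C ∈ conditioning set.
  P3: blocked at fork node C ∈ conditioning set.
  P4: blocked at fork node C ∈ conditioning set.
  P5: blocked at fork node C ∈ conditioning set.
{C} contains no descendant of J and blocks every backdoor path.
No other singleton works — e.g. {E} leaves P4 open — so {C} is the unique smallest valid adjustment set.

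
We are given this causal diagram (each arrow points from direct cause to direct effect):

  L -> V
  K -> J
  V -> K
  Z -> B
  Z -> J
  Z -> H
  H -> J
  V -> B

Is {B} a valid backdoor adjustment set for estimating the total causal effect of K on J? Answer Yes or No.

Backdoor paths from K to J (paths whose first edge points into K):
  P1: K <- V -> B <- Z -> H -> J
  P2: K <- V -> B <- Z -> J
Condition 1 (no descendant of K in the set): holds — descendants of K are {J}; none are in {B}.
Condition 2 (every backdoor path blocked by {B}):
  P1: open — collider(s) B are conditioned on (or have a conditioned descendant) and no non-collider on the path is in the set.
  P2: open — collider(s) B are conditioned on (or have a conditioned descendant) and no non-collider on the path is in the set.
{B} does not satisfy the backdoor criterion.

No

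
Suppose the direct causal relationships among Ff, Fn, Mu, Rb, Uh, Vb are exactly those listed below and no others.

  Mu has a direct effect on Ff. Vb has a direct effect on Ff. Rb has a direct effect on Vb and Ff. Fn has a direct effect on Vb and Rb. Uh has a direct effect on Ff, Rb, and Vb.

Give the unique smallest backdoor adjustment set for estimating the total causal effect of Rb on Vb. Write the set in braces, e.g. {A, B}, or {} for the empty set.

Variables eligible for adjustment (non-descendants of Rb, excluding Rb and Vb): {Fn, Mu, Uh}.
Backdoor paths from Rb to Vb:
  P1: Rb <- Fn -> Vb
  P2: Rb <- Uh -> Vb
  P3: Rb <- Uh -> Ff <- Vb
The empty set is not sufficient: P1 (Rb <- Fn -> Vb) has no collider blocking it and no conditioned non-collider, so it is open.
Try {Fn, Uh}:
  P1: blocked at fork node Fn ∈ conditioning set.
  P2: blocked at fork node Uh ∈ conditioning set.
  P3: blocked at fork node Uh ∈ conditioning set.
{Fn, Uh} contains no descendant of Rb and blocks every backdoor path.
Every element of {Fn, Uh} is needed (dropping Fn leaves P1 open; dropping Uh leaves P2 open), so no proper subset is valid.
Among all size-2 subsets of the eligible variables, only {Fn, Uh} blocks every backdoor path, so it is the unique smallest valid adjustment set.

{Fn, Uh}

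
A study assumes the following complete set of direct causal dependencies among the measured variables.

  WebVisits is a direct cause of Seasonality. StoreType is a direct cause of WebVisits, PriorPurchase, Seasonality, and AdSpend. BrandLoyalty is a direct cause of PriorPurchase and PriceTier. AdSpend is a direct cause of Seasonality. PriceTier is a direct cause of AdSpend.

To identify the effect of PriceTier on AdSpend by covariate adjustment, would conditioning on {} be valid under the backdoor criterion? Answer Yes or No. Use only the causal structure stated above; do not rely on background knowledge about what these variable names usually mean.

Yes

Backdoor paths from PriceTier to AdSpend (paths whose first edge points into PriceTier):
  P1: PriceTier <- BrandLoyalty -> PriorPurchase <- StoreType -> AdSpend
  P2: PriceTier <- BrandLoyalty -> PriorPurchase <- StoreType -> WebVisits -> Seasonality <- AdSpend
  P3: PriceTier <- BrandLoyalty -> PriorPurchase <- StoreType -> Seasonality <- AdSpend
Condition 1 (no descendant of PriceTier in the set): holds — descendants of PriceTier are {AdSpend, Seasonality}; none are in {}.
Condition 2 (every backdoor path blocked by {}):
  P1: blocked at collider PriorPurchase (neither it nor any descendant is in the conditioning set).
  P2: blocked at collider PriorPurchase (neither it nor any descendant is in the conditioning set).
  P3: blocked at collider PriorPurchase (neither it nor any descendant is in the conditioning set).
{} satisfies the backdoor criterion.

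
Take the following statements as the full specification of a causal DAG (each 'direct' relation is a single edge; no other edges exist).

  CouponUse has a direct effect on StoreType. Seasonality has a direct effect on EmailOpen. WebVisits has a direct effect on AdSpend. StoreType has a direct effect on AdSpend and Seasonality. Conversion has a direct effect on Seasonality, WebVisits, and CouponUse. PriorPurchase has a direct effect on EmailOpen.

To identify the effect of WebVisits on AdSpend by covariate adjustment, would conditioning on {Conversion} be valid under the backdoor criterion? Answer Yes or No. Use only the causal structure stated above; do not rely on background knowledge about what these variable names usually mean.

Backdoor paths from WebVisits to AdSpend (paths whose first edge points into WebVisits):
  P1: WebVisits <- Conversion -> CouponUse -> StoreType -> AdSpend
  P2: WebVisits <- Conversion -> Seasonality <- StoreType -> AdSpend
Condition 1 (no descendant of WebVisits in the set): holds — descendants of WebVisits are {AdSpend}; none are in {Conversion}.
Condition 2 (every backdoor path blocked by {Conversion}):
  P1: blocked at fork node Conversion ∈ conditioning set.
  P2: blocked at fork node Conversion ∈ conditioning set.
{Conversion} satisfies the backdoor criterion.

Yes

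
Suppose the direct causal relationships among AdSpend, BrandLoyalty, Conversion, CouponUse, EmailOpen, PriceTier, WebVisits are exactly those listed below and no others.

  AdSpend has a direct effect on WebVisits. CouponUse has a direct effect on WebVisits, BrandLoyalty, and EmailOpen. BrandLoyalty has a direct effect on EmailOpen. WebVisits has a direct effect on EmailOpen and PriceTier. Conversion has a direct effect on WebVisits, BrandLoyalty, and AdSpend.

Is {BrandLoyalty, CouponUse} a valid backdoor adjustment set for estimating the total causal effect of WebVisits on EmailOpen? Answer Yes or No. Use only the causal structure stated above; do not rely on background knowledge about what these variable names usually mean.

Backdoor paths from WebVisits to EmailOpen (paths whose first edge points into WebVisits):
  P1: WebVisits <- CouponUse -> BrandLoyalty -> EmailOpen
  P2: WebVisits <- CouponUse -> EmailOpen
  P3: WebVisits <- Conversion -> BrandLoyalty <- CouponUse -> EmailOpen
  P4: WebVisits <- Conversion -> BrandLoyalty -> EmailOpen
  P5: WebVisits <- AdSpend <- Conversion -> BrandLoyalty <- CouponUse -> EmailOpen
  P6: WebVisits <- AdSpend <- Conversion -> BrandLoyalty -> EmailOpen
Condition 1 (no descendant of WebVisits in the set): holds — descendants of WebVisits are {EmailOpen, PriceTier}; none are in {BrandLoyalty, CouponUse}.
Condition 2 (every backdoor path blocked by {BrandLoyalty, CouponUse}):
  P1: blocked at fork node CouponUse ∈ conditioning set.
  P2: blocked at fork node CouponUse ∈ conditioning set.
  P3: blocked at fork node CouponUse ∈ conditioning set.
  P4: blocked at chain node BrandLoyalty ∈ conditioning set.
  P5: blocked at fork node CouponUse ∈ conditioning set.
  P6: blocked at chain node BrandLoyalty ∈ conditioning set.
{BrandLoyalty, CouponUse} satisfies the backdoor criterion.

Yes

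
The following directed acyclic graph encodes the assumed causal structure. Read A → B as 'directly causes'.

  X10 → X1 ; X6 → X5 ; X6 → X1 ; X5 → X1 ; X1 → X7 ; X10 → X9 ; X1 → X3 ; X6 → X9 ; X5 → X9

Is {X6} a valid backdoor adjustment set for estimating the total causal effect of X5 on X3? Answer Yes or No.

Yes

Backdoor paths from X5 to X3 (paths whose first edge points into X5):
  P1: X5 <- X6 -> X1 -> X3
  P2: X5 <- X6 -> X9 <- X10 -> X1 -> X3
Condition 1 (no descendant of X5 in the set): holds — descendants of X5 are {X1, X3, X7, X9}; none are in {X6}.
Condition 2 (every backdoor path blocked by {X6}):
  P1: blocked at fork node X6 ∈ conditioning set.
  P2: blocked at fork node X6 ∈ conditioning set.
{X6} satisfies the backdoor criterion.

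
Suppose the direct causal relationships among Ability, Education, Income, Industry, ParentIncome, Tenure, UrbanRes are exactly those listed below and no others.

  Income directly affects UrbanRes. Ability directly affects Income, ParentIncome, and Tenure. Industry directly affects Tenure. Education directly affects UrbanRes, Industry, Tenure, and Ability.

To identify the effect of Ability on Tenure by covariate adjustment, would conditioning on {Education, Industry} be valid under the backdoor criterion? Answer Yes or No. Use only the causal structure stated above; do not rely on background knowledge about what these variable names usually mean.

Backdoor paths from Ability to Tenure (paths whose first edge points into Ability):
  P1: Ability <- Education -> Industry -> Tenure
  P2: Ability <- Education -> Tenure
Condition 1 (no descendant of Ability in the set): holds — descendants of Ability are {Income, ParentIncome, Tenure, UrbanRes}; none are in {Education, Industry}.
Condition 2 (every backdoor path blocked by {Education, Industry}):
  P1: blocked at fork node Education ∈ conditioning set.
  P2: blocked at fork node Education ∈ conditioning set.
{Education, Industry} satisfies the backdoor criterion.

Yes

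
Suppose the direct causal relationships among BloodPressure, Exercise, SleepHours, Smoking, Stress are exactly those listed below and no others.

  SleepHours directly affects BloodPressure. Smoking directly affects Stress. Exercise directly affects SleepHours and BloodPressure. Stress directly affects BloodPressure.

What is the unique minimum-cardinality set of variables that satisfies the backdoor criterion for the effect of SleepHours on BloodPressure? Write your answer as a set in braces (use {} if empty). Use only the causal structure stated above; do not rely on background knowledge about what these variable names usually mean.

{Exercise}

Variables eligible for adjustment (non-descendants of SleepHours, excluding SleepHours and BloodPressure): {Exercise, Smoking, Stress}.
Backdoor paths from SleepHours to BloodPressure:
  P1: SleepHours <- Exercise -> BloodPressure
The empty set is not sufficient: P1 (SleepHours <- Exercise -> BloodPressure) has no collider blocking it and no conditioned non-collider, so it is open.
Try {Exercise}:
  P1: blocked at fork node Exercise ∈ conditioning set.
{Exercise} contains no descendant of SleepHours and blocks every backdoor path.
No other singleton works — e.g. {Smoking} leaves P1 open — so {Exercise} is the unique smallest valid adjustment set.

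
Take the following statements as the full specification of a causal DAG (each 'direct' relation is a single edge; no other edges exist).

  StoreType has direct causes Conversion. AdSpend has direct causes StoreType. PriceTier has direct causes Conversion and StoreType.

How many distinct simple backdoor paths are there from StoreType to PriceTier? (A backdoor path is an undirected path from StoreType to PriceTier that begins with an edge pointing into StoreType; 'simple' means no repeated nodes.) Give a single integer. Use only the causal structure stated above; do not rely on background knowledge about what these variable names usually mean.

1

A backdoor path from StoreType to PriceTier is any simple undirected path whose first edge points into StoreType (i.e. leaves StoreType via a parent).
Parents of StoreType: {Conversion}.
Enumerating:
  P1: StoreType <- Conversion -> PriceTier
That exhausts the simple backdoor paths. Count: 1.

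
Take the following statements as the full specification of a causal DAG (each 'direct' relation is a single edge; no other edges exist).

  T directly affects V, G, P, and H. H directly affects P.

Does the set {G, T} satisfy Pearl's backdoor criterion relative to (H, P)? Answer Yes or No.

Yes

Backdoor paths from H to P (paths whose first edge points into H):
  P1: H <- T -> P
Condition 1 (no descendant of H in the set): holds — descendants of H are {P}; none are in {G, T}.
Condition 2 (every backdoor path blocked by {G, T}):
  P1: blocked at fork node T ∈ conditioning set.
{G, T} satisfies the backdoor criterion.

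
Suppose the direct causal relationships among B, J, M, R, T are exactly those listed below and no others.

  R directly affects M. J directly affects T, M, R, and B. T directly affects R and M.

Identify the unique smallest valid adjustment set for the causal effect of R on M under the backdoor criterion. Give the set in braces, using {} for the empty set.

Variables eligible for adjustment (non-descendants of R, excluding R and M): {B, J, T}.
Backdoor paths from R to M:
  P1: R <- J -> T -> M
  P2: R <- J -> M
  P3: R <- T <- J -> M
  P4: R <- T -> M
The empty set is not sufficient: P1 (R <- J -> T -> M) has no collider blocking it and no conditioned non-collider, so it is open.
Try {J, T}:
  P1: blocked at fork node J ∈ conditioning set.
  P2: blocked at fork node J ∈ conditioning set.
  P3: blocked at chain node T ∈ conditioning set.
  P4: blocked at fork node T ∈ conditioning set.
{J, T} contains no descendant of R and blocks every backdoor path.
Every element of {J, T} is needed (dropping J leaves P2 open; dropping T leaves P4 open), so no proper subset is valid.
Among all size-2 subsets of the eligible variables, only {J, T} blocks every backdoor path, so it is the unique smallest valid adjustment set.

{J, T}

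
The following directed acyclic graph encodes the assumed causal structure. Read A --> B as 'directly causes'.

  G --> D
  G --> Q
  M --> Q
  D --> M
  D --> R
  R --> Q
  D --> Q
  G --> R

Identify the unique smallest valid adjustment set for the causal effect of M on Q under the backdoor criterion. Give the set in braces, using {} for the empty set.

Variables eligible for adjustment (non-descendants of M, excluding M and Q): {D, G, R}.
Backdoor paths from M to Q:
  P1: M <- D <- G -> R -> Q
  P2: M <- D <- G -> Q
  P3: M <- D -> R <- G -> Q
  P4: M <- D -> R -> Q
  P5: M <- D -> Q
The empty set is not sufficient: P1 (M <- D <- G -> R -> Q) has no collider blocking it and no conditioned non-collider, so it is open.
Try {D}:
  P1: blocked at chain node D ∈ conditioning set.
  P2: blocked at chain node D ∈ conditioning set.
  P3: blocked at fork node D ∈ conditioning set.
  P4: blocked at fork node D ∈ conditioning set.
  P5: blocked at fork node D ∈ conditioning set.
{D} contains no descendant of M and blocks every backdoor path.
No other singleton works — e.g. {G} leaves P4 open — so {D} is the unique smallest valid adjustment set.

{D}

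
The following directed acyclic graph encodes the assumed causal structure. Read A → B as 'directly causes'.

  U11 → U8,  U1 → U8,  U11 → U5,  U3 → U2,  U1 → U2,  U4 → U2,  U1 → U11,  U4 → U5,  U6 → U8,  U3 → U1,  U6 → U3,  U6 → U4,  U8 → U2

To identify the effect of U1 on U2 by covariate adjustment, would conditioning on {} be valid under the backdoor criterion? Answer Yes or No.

No

Backdoor paths from U1 to U2 (paths whose first edge points into U1):
  P1: U1 <- U3 <- U6 -> U4 -> U2
  P2: U1 <- U3 <- U6 -> U4 -> U5 <- U11 -> U8 -> U2
  P3: U1 <- U3 <- U6 -> U8 <- U11 -> U5 <- U4 -> U2
  P4: U1 <- U3 <- U6 -> U8 -> U2
  P5: U1 <- U3 -> U2
Condition 1 (no descendant of U1 in the set): holds — descendants of U1 are {U11, U2, U5, U8}; none are in {}.
Condition 2 (every backdoor path blocked by {}):
  P1: open — no interior node is in the conditioning set.
  P2: blocked at collider U5 (neither it nor any descendant is in the conditioning set).
  P3: blocked at collider U8 (neither it nor any descendant is in the conditioning set).
  P4: open — no interior node is in the conditioning set.
  P5: open — no interior node is in the conditioning set.
{} does not satisfy the backdoor criterion.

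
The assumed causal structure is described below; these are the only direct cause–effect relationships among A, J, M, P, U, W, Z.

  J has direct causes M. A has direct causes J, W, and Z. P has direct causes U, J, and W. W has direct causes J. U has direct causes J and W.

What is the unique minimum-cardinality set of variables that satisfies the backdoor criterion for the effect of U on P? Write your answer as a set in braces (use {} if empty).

{J, W}

Variables eligible for adjustment (non-descendants of U, excluding U and P): {A, J, M, W, Z}.
Backdoor paths from U to P:
  P1: U <- J -> W -> P
  P2: U <- J -> P
  P3: U <- J -> A <- W -> P
  P4: U <- W <- J -> P
  P5: U <- W -> P
  P6: U <- W -> A <- J -> P
The empty set is not sufficient: P1 (U <- J -> W -> P) has no collider blocking it and no conditioned non-collider, so it is open.
Try {J, W}:
  P1: blocked at fork node J ∈ conditioning set.
  P2: blocked at fork node J ∈ conditioning set.
  P3: blocked at fork node J ∈ conditioning set.
  P4: blocked at chain node W ∈ conditioning set.
  P5: blocked at fork node W ∈ conditioning set.
  P6: blocked at fork node W ∈ conditioning set.
{J, W} contains no descendant of U and blocks every backdoor path.
Every element of {J, W} is needed (dropping J leaves P2 open; dropping W leaves P5 open), so no proper subset is valid.
Among all size-2 subsets of the eligible variables, only {J, W} blocks every backdoor path, so it is the unique smallest valid adjustment set.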